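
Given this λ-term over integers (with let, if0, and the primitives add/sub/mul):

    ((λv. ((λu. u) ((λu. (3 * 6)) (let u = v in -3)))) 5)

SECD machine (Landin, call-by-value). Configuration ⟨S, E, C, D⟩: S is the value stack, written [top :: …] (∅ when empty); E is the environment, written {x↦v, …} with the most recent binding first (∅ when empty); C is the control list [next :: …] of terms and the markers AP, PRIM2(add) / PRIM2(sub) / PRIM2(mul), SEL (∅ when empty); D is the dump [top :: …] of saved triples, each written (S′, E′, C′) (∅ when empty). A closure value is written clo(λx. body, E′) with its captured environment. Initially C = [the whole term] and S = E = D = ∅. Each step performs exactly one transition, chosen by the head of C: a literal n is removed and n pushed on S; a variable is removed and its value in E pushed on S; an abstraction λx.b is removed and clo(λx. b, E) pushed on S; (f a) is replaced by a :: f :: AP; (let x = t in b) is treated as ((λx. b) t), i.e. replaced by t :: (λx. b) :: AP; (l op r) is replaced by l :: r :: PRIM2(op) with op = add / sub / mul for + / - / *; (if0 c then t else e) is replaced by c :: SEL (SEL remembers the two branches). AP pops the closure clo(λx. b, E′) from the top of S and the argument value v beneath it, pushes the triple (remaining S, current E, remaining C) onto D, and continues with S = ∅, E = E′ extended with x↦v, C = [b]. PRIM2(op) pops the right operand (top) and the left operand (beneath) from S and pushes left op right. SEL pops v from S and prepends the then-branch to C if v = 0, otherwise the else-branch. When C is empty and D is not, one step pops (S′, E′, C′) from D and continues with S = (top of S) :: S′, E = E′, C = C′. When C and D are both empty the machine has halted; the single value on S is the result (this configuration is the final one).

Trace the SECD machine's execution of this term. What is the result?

step 0: ⟨S=∅; E=∅; C=[((λv. ((λu. u) ((λu. (3 * 6)) (let u = v in -3)))) 5)]; D=∅⟩
step 1: ⟨S=∅; E=∅; C=[5 :: (λv. ((λu. u) ((λu. (3 * 6)) (let u = v in -3)))) :: AP]; D=∅⟩
step 2: ⟨S=[5]; E=∅; C=[(λv. ((λu. u) ((λu. (3 * 6)) (let u = v in -3)))) :: AP]; D=∅⟩
step 3: ⟨S=[clo(λv. ((λu. u) ((λu. (3 * 6)) (let u = v in -3))), ∅) :: 5]; E=∅; C=[AP]; D=∅⟩
step 4: ⟨S=∅; E={v↦5}; C=[((λu. u) ((λu. (3 * 6)) (let u = v in -3)))]; D=[(∅, ∅, ∅)]⟩
step 5: ⟨S=∅; E={v↦5}; C=[((λu. (3 * 6)) (let u = v in -3)) :: (λu. u) :: AP]; D=[(∅, ∅, ∅)]⟩
step 6: ⟨S=∅; E={v↦5}; C=[(let u = v in -3) :: (λu. (3 * 6)) :: AP :: (λu. u) :: AP]; D=[(∅, ∅, ∅)]⟩
step 7: ⟨S=∅; E={v↦5}; C=[v :: (λu. -3) :: AP :: (λu. (3 * 6)) :: AP :: (λu. u) :: AP]; D=[(∅, ∅, ∅)]⟩
step 8: ⟨S=[5]; E={v↦5}; C=[(λu. -3) :: AP :: (λu. (3 * 6)) :: AP :: (λu. u) :: AP]; D=[(∅, ∅, ∅)]⟩
step 9: ⟨S=[clo(λu. -3, {v↦5}) :: 5]; E={v↦5}; C=[AP :: (λu. (3 * 6)) :: AP :: (λu. u) :: AP]; D=[(∅, ∅, ∅)]⟩
step 10: ⟨S=∅; E={u↦5, v↦5}; C=[-3]; D=[(∅, {v↦5}, [(λu. (3 * 6)) :: AP :: (λu. u) :: AP]) :: (∅, ∅, ∅)]⟩
step 11: ⟨S=[-3]; E={u↦5, v↦5}; C=∅; D=[(∅, {v↦5}, [(λu. (3 * 6)) :: AP :: (λu. u) :: AP]) :: (∅, ∅, ∅)]⟩
step 12: ⟨S=[-3]; E={v↦5}; C=[(λu. (3 * 6)) :: AP :: (λu. u) :: AP]; D=[(∅, ∅, ∅)]⟩
step 13: ⟨S=[clo(λu. (3 * 6), {v↦5}) :: -3]; E={v↦5}; C=[AP :: (λu. u) :: AP]; D=[(∅, ∅, ∅)]⟩
step 14: ⟨S=∅; E={u↦-3, v↦5}; C=[(3 * 6)]; D=[(∅, {v↦5}, [(λu. u) :: AP]) :: (∅, ∅, ∅)]⟩
step 15: ⟨S=∅; E={u↦-3, v↦5}; C=[3 :: 6 :: PRIM2(mul)]; D=[(∅, {v↦5}, [(λu. u) :: AP]) :: (∅, ∅, ∅)]⟩
step 16: ⟨S=[3]; E={u↦-3, v↦5}; C=[6 :: PRIM2(mul)]; D=[(∅, {v↦5}, [(λu. u) :: AP]) :: (∅, ∅, ∅)]⟩
step 17: ⟨S=[6 :: 3]; E={u↦-3, v↦5}; C=[PRIM2(mul)]; D=[(∅, {v↦5}, [(λu. u) :: AP]) :: (∅, ∅, ∅)]⟩
step 18: ⟨S=[18]; E={u↦-3, v↦5}; C=∅; D=[(∅, {v↦5}, [(λu. u) :: AP]) :: (∅, ∅, ∅)]⟩
step 19: ⟨S=[18]; E={v↦5}; C=[(λu. u) :: AP]; D=[(∅, ∅, ∅)]⟩
step 20: ⟨S=[clo(λu. u, {v↦5}) :: 18]; E={v↦5}; C=[AP]; D=[(∅, ∅, ∅)]⟩
step 21: ⟨S=∅; E={u↦18, v↦5}; C=[u]; D=[(∅, {v↦5}, ∅) :: (∅, ∅, ∅)]⟩
step 22: ⟨S=[18]; E={u↦18, v↦5}; C=∅; D=[(∅, {v↦5}, ∅) :: (∅, ∅, ∅)]⟩
step 23: ⟨S=[18]; E={v↦5}; C=∅; D=[(∅, ∅, ∅)]⟩
step 24: ⟨S=[18]; E=∅; C=∅; D=∅⟩
→ final value 18

Answer: 18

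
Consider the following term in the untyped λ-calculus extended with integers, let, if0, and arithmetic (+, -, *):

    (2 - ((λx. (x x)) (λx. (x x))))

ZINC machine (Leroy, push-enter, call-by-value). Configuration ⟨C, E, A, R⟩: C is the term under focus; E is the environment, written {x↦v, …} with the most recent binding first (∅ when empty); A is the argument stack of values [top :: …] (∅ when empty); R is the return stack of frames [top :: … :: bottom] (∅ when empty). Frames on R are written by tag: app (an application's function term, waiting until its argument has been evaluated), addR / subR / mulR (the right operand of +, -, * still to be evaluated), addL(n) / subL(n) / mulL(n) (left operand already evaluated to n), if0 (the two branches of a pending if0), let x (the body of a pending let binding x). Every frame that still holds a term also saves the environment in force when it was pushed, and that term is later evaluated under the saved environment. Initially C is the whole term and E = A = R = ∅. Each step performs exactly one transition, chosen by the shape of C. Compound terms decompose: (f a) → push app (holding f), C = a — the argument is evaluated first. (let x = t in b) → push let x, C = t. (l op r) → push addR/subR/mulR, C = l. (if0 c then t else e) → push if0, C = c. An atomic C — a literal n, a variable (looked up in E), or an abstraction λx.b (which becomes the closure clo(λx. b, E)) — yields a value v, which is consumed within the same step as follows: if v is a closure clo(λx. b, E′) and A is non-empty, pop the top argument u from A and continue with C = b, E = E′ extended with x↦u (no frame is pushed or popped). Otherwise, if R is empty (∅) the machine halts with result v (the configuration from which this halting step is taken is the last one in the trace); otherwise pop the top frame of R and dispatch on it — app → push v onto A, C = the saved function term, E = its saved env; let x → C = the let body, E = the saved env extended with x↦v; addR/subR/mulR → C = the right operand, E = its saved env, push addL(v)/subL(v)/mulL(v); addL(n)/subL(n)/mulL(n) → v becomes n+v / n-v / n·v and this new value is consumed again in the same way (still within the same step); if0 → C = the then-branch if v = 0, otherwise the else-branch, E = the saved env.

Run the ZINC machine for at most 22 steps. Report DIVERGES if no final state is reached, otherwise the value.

Answer: DIVERGES (no final state within 22 steps)

Execution trace:
t=0: [C=(2 - ((λx. (x x)) (λx. (x x)))) | E=∅ | A=∅ | R=∅]
t=1: [C=2 | E=∅ | A=∅ | R=[subR]]
t=2: [C=((λx. (x x)) (λx. (x x))) | E=∅ | A=∅ | R=[subL(2)]]
t=3: [C=(λx. (x x)) | E=∅ | A=∅ | R=[app :: subL(2)]]
t=4: [C=(λx. (x x)) | E=∅ | A=[clo(λx. (x x), ∅)] | R=[subL(2)]]
t=5: [C=(x x) | E={x↦clo(λx. (x x), ∅)} | A=∅ | R=[subL(2)]]
t=6: [C=x | E={x↦clo(λx. (x x), ∅)} | A=∅ | R=[app :: subL(2)]]
t=7: [C=x | E={x↦clo(λx. (x x), ∅)} | A=[clo(λx. (x x), ∅)] | R=[subL(2)]]
… configuration repeats with period 3 (steps 5–7 recur indefinitely) …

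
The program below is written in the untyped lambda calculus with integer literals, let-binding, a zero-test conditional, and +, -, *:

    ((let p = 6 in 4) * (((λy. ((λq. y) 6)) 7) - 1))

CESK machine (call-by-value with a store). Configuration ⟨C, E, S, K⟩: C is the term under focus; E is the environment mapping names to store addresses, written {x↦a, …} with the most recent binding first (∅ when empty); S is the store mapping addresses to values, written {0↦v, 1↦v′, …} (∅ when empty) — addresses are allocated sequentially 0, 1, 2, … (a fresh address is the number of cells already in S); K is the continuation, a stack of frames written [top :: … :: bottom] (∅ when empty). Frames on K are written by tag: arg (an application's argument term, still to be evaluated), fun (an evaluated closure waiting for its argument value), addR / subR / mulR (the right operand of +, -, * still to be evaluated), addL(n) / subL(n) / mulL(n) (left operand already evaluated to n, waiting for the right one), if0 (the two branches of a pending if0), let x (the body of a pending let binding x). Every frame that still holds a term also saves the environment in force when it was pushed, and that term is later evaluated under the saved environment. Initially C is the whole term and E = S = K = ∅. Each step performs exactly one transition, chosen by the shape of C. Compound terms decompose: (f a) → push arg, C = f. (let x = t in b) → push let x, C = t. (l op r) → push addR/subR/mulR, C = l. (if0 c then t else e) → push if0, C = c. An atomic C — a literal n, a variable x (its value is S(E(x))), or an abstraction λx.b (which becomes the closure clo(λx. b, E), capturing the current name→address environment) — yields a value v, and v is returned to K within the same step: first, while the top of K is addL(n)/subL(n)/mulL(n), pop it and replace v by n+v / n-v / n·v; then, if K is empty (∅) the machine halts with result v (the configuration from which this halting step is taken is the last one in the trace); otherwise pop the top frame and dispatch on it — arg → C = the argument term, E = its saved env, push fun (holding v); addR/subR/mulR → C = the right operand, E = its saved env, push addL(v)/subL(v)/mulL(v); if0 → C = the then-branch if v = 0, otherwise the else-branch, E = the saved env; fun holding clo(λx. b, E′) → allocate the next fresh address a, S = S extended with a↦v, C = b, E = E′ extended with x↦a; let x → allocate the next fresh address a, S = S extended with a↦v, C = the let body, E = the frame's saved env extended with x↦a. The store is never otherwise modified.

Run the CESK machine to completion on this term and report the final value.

t=0: [C=((let p = 6 in 4) * (((λy. ((λq. y) 6)) 7) - 1)) | E=∅ | S=∅ | K=∅]
t=1: [C=(let p = 6 in 4) | E=∅ | S=∅ | K=[mulR]]
t=2: [C=6 | E=∅ | S=∅ | K=[let p :: mulR]]
t=3: [C=4 | E={p↦0} | S={0↦6} | K=[mulR]]
t=4: [C=(((λy. ((λq. y) 6)) 7) - 1) | E=∅ | S={0↦6} | K=[mulL(4)]]
t=5: [C=((λy. ((λq. y) 6)) 7) | E=∅ | S={0↦6} | K=[subR :: mulL(4)]]
t=6: [C=(λy. ((λq. y) 6)) | E=∅ | S={0↦6} | K=[arg :: subR :: mulL(4)]]
t=7: [C=7 | E=∅ | S={0↦6} | K=[fun :: subR :: mulL(4)]]
t=8: [C=((λq. y) 6) | E={y↦1} | S={0↦6, 1↦7} | K=[subR :: mulL(4)]]
t=9: [C=(λq. y) | E={y↦1} | S={0↦6, 1↦7} | K=[arg :: subR :: mulL(4)]]
t=10: [C=6 | E={y↦1} | S={0↦6, 1↦7} | K=[fun :: subR :: mulL(4)]]
t=11: [C=y | E={q↦2, y↦1} | S={0↦6, 1↦7, 2↦6} | K=[subR :: mulL(4)]]
t=12: [C=1 | E=∅ | S={0↦6, 1↦7, 2↦6} | K=[subL(7) :: mulL(4)]]
→ final value 24

Answer: 24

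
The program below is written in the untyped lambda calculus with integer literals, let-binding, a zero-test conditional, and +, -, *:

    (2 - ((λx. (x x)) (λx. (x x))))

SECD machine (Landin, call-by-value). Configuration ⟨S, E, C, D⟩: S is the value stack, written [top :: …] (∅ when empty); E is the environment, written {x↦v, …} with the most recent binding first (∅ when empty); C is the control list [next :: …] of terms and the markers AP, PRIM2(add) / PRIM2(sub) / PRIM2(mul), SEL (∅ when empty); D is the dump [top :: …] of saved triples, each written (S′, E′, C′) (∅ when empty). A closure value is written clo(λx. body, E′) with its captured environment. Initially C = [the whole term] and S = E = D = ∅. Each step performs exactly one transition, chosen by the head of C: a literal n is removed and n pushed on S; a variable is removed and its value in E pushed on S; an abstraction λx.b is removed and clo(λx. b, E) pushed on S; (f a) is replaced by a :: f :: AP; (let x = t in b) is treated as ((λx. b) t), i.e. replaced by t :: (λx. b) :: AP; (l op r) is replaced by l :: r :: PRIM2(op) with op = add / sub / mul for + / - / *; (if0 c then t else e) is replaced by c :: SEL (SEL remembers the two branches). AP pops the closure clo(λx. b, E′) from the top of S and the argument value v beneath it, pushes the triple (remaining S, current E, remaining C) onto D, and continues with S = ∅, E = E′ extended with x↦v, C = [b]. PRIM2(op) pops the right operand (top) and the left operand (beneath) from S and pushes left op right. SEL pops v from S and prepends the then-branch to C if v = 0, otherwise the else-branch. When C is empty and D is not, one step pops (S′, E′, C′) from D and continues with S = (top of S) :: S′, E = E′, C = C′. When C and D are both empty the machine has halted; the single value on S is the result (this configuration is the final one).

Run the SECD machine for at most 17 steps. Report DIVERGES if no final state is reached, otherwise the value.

Answer: DIVERGES (no final state within 17 steps)

Execution trace:
t=0: [S=∅ | E=∅ | C=[(2 - ((λx. (x x)) (λx. (x x))))] | D=∅]
t=1: [S=∅ | E=∅ | C=[2 :: ((λx. (x x)) (λx. (x x))) :: PRIM2(sub)] | D=∅]
t=2: [S=[2] | E=∅ | C=[((λx. (x x)) (λx. (x x))) :: PRIM2(sub)] | D=∅]
t=3: [S=[2] | E=∅ | C=[(λx. (x x)) :: (λx. (x x)) :: AP :: PRIM2(sub)] | D=∅]
t=4: [S=[clo(λx. (x x), ∅) :: 2] | E=∅ | C=[(λx. (x x)) :: AP :: PRIM2(sub)] | D=∅]
t=5: [S=[clo(λx. (x x), ∅) :: clo(λx. (x x), ∅) :: 2] | E=∅ | C=[AP :: PRIM2(sub)] | D=∅]
t=6: [S=∅ | E={x↦clo(λx. (x x), ∅)} | C=[(x x)] | D=[([2], ∅, [PRIM2(sub)])]]
t=7: [S=∅ | E={x↦clo(λx. (x x), ∅)} | C=[x :: x :: AP] | D=[([2], ∅, [PRIM2(sub)])]]
t=8: [S=[clo(λx. (x x), ∅)] | E={x↦clo(λx. (x x), ∅)} | C=[x :: AP] | D=[([2], ∅, [PRIM2(sub)])]]
t=9: [S=[clo(λx. (x x), ∅) :: clo(λx. (x x), ∅)] | E={x↦clo(λx. (x x), ∅)} | C=[AP] | D=[([2], ∅, [PRIM2(sub)])]]
t=10: [S=∅ | E={x↦clo(λx. (x x), ∅)} | C=[(x x)] | D=[(∅, {x↦clo(λx. (x x), ∅)}, ∅) :: ([2], ∅, [PRIM2(sub)])]]
t=11: [S=∅ | E={x↦clo(λx. (x x), ∅)} | C=[x :: x :: AP] | D=[(∅, {x↦clo(λx. (x x), ∅)}, ∅) :: ([2], ∅, [PRIM2(sub)])]]
t=12: [S=[clo(λx. (x x), ∅)] | E={x↦clo(λx. (x x), ∅)} | C=[x :: AP] | D=[(∅, {x↦clo(λx. (x x), ∅)}, ∅) :: ([2], ∅, [PRIM2(sub)])]]
t=13: [S=[clo(λx. (x x), ∅) :: clo(λx. (x x), ∅)] | E={x↦clo(λx. (x x), ∅)} | C=[AP] | D=[(∅, {x↦clo(λx. (x x), ∅)}, ∅) :: ([2], ∅, [PRIM2(sub)])]]
t=14: [S=∅ | E={x↦clo(λx. (x x), ∅)} | C=[(x x)] | D=[(∅, {x↦clo(λx. (x x), ∅)}, ∅) :: (∅, {x↦clo(λx. (x x), ∅)}, ∅) :: ([2], ∅, [PRIM2(sub)])]]
t=15: [S=∅ | E={x↦clo(λx. (x x), ∅)} | C=[x :: x :: AP] | D=[(∅, {x↦clo(λx. (x x), ∅)}, ∅) :: (∅, {x↦clo(λx. (x x), ∅)}, ∅) :: ([2], ∅, [PRIM2(sub)])]]
t=16: [S=[clo(λx. (x x), ∅)] | E={x↦clo(λx. (x x), ∅)} | C=[x :: AP] | D=[(∅, {x↦clo(λx. (x x), ∅)}, ∅) :: (∅, {x↦clo(λx. (x x), ∅)}, ∅) :: ([2], ∅, [PRIM2(sub)])]]
t=17: [S=[clo(λx. (x x), ∅) :: clo(λx. (x x), ∅)] | E={x↦clo(λx. (x x), ∅)} | C=[AP] | D=[(∅, {x↦clo(λx. (x x), ∅)}, ∅) :: (∅, {x↦clo(λx. (x x), ∅)}, ∅) :: ([2], ∅, [PRIM2(sub)])]]
→ 17 transitions taken and the configuration is still not final: no result within 17 steps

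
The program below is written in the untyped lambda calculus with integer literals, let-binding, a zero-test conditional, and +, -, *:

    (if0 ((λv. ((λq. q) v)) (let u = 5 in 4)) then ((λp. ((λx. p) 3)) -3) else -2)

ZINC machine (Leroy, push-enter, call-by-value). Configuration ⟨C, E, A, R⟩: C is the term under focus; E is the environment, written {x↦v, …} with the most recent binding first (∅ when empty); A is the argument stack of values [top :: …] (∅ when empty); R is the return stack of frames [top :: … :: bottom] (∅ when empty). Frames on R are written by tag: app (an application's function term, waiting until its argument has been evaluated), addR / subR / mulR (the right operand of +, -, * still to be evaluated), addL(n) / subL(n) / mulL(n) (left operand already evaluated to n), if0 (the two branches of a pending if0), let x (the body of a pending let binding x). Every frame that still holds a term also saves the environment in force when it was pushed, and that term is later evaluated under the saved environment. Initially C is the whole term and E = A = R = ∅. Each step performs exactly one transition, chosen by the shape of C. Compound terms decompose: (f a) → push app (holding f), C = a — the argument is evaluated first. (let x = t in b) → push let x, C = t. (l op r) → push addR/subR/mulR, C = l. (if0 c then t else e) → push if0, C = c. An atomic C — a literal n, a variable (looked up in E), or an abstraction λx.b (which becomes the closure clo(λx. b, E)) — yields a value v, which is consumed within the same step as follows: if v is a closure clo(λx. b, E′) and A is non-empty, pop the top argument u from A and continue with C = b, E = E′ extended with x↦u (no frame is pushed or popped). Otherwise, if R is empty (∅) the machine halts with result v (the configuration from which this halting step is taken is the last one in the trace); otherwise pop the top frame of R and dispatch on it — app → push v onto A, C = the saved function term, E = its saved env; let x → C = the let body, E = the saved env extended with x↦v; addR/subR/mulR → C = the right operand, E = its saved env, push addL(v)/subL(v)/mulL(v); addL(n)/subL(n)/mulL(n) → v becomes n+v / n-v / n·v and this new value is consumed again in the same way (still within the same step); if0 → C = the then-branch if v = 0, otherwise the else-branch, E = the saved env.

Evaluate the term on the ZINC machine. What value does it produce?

Answer: -2

Execution trace:
t=0: [C=(if0 ((λv. ((λq. q) v)) (let u = 5 in 4)) then ((λp. ((λx. p) 3)) -3) else -2) | E=∅ | A=∅ | R=∅]
t=1: [C=((λv. ((λq. q) v)) (let u = 5 in 4)) | E=∅ | A=∅ | R=[if0]]
t=2: [C=(let u = 5 in 4) | E=∅ | A=∅ | R=[app :: if0]]
t=3: [C=5 | E=∅ | A=∅ | R=[let u :: app :: if0]]
t=4: [C=4 | E={u↦5} | A=∅ | R=[app :: if0]]
t=5: [C=(λv. ((λq. q) v)) | E=∅ | A=[4] | R=[if0]]
t=6: [C=((λq. q) v) | E={v↦4} | A=∅ | R=[if0]]
t=7: [C=v | E={v↦4} | A=∅ | R=[app :: if0]]
t=8: [C=(λq. q) | E={v↦4} | A=[4] | R=[if0]]
t=9: [C=q | E={q↦4, v↦4} | A=∅ | R=[if0]]
t=10: [C=-2 | E=∅ | A=∅ | R=∅]
→ final value -2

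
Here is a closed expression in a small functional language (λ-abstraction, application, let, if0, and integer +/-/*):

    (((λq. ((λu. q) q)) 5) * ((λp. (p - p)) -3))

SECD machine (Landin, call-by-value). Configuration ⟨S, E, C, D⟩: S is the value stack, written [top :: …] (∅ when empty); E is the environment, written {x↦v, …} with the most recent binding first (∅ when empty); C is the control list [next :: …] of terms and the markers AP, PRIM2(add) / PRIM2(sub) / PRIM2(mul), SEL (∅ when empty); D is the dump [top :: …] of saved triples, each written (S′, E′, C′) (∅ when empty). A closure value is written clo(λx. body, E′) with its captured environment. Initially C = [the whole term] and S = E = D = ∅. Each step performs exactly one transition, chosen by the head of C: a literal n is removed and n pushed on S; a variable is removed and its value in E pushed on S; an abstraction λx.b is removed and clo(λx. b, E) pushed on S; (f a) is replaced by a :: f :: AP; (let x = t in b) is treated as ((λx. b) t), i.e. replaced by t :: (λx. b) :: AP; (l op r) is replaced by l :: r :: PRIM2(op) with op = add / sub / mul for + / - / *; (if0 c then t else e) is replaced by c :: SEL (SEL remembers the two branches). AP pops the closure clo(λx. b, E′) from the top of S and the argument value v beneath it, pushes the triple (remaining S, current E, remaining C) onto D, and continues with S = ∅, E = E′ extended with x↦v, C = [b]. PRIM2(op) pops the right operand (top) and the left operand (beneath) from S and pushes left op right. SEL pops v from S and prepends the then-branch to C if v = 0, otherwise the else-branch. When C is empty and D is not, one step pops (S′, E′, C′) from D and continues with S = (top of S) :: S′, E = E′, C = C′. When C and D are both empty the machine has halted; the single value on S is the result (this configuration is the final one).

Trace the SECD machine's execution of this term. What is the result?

Answer: 0

Execution trace:
0. ⟨S=∅; E=∅; C=[(((λq. ((λu. q) q)) 5) * ((λp. (p - p)) -3))]; D=∅⟩
1. ⟨S=∅; E=∅; C=[((λq. ((λu. q) q)) 5) :: ((λp. (p - p)) -3) :: PRIM2(mul)]; D=∅⟩
2. ⟨S=∅; E=∅; C=[5 :: (λq. ((λu. q) q)) :: AP :: ((λp. (p - p)) -3) :: PRIM2(mul)]; D=∅⟩
3. ⟨S=[5]; E=∅; C=[(λq. ((λu. q) q)) :: AP :: ((λp. (p - p)) -3) :: PRIM2(mul)]; D=∅⟩
4. ⟨S=[clo(λq. ((λu. q) q), ∅) :: 5]; E=∅; C=[AP :: ((λp. (p - p)) -3) :: PRIM2(mul)]; D=∅⟩
5. ⟨S=∅; E={q↦5}; C=[((λu. q) q)]; D=[(∅, ∅, [((λp. (p - p)) -3) :: PRIM2(mul)])]⟩
6. ⟨S=∅; E={q↦5}; C=[q :: (λu. q) :: AP]; D=[(∅, ∅, [((λp. (p - p)) -3) :: PRIM2(mul)])]⟩
7. ⟨S=[5]; E={q↦5}; C=[(λu. q) :: AP]; D=[(∅, ∅, [((λp. (p - p)) -3) :: PRIM2(mul)])]⟩
8. ⟨S=[clo(λu. q, {q↦5}) :: 5]; E={q↦5}; C=[AP]; D=[(∅, ∅, [((λp. (p - p)) -3) :: PRIM2(mul)])]⟩
9. ⟨S=∅; E={u↦5, q↦5}; C=[q]; D=[(∅, {q↦5}, ∅) :: (∅, ∅, [((λp. (p - p)) -3) :: PRIM2(mul)])]⟩
10. ⟨S=[5]; E={u↦5, q↦5}; C=∅; D=[(∅, {q↦5}, ∅) :: (∅, ∅, [((λp. (p - p)) -3) :: PRIM2(mul)])]⟩
11. ⟨S=[5]; E={q↦5}; C=∅; D=[(∅, ∅, [((λp. (p - p)) -3) :: PRIM2(mul)])]⟩
12. ⟨S=[5]; E=∅; C=[((λp. (p - p)) -3) :: PRIM2(mul)]; D=∅⟩
13. ⟨S=[5]; E=∅; C=[-3 :: (λp. (p - p)) :: AP :: PRIM2(mul)]; D=∅⟩
14. ⟨S=[-3 :: 5]; E=∅; C=[(λp. (p - p)) :: AP :: PRIM2(mul)]; D=∅⟩
15. ⟨S=[clo(λp. (p - p), ∅) :: -3 :: 5]; E=∅; C=[AP :: PRIM2(mul)]; D=∅⟩
16. ⟨S=∅; E={p↦-3}; C=[(p - p)]; D=[([5], ∅, [PRIM2(mul)])]⟩
17. ⟨S=∅; E={p↦-3}; C=[p :: p :: PRIM2(sub)]; D=[([5], ∅, [PRIM2(mul)])]⟩
18. ⟨S=[-3]; E={p↦-3}; C=[p :: PRIM2(sub)]; D=[([5], ∅, [PRIM2(mul)])]⟩
19. ⟨S=[-3 :: -3]; E={p↦-3}; C=[PRIM2(sub)]; D=[([5], ∅, [PRIM2(mul)])]⟩
20. ⟨S=[0]; E={p↦-3}; C=∅; D=[([5], ∅, [PRIM2(mul)])]⟩
21. ⟨S=[0 :: 5]; E=∅; C=[PRIM2(mul)]; D=∅⟩
22. ⟨S=[0]; E=∅; C=∅; D=∅⟩
→ final value 0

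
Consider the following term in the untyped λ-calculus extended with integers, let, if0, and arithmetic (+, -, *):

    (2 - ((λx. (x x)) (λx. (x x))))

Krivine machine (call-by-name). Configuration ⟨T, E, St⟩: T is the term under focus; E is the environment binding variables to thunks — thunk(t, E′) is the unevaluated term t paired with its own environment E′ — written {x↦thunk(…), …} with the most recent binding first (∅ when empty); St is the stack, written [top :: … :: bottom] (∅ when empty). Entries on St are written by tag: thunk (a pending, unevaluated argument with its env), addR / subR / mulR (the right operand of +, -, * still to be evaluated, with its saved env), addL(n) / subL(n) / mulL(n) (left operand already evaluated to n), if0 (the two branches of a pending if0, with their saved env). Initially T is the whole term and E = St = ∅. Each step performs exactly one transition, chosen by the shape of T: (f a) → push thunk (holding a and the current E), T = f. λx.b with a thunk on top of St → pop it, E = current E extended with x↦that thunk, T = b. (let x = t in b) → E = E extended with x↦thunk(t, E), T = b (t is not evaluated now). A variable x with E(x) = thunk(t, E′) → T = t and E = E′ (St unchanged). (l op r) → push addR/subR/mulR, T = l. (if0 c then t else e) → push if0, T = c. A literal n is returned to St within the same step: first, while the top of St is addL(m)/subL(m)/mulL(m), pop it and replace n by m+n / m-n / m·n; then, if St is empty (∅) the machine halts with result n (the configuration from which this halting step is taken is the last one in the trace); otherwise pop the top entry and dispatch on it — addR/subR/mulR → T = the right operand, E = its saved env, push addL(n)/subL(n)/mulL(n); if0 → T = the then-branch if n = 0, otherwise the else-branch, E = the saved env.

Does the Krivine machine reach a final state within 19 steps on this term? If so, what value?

step 0: [T=(2 - ((λx. (x x)) (λx. (x x)))) | E=∅ | St=∅]
step 1: [T=2 | E=∅ | St=[subR]]
step 2: [T=((λx. (x x)) (λx. (x x))) | E=∅ | St=[subL(2)]]
step 3: [T=(λx. (x x)) | E=∅ | St=[thunk :: subL(2)]]
step 4: [T=(x x) | E={x↦thunk((λx. (x x)), ∅)} | St=[subL(2)]]
step 5: [T=x | E={x↦thunk((λx. (x x)), ∅)} | St=[thunk :: subL(2)]]
step 6: [T=(λx. (x x)) | E=∅ | St=[thunk :: subL(2)]]
step 7: [T=(x x) | E={x↦thunk(x, {x↦thunk((λx. (x x)), ∅)})} | St=[subL(2)]]
step 8: [T=x | E={x↦thunk(x, {x↦thunk((λx. (x x)), ∅)})} | St=[thunk :: subL(2)]]
step 9: [T=x | E={x↦thunk((λx. (x x)), ∅)} | St=[thunk :: subL(2)]]
step 10: [T=(λx. (x x)) | E=∅ | St=[thunk :: subL(2)]]
step 11: [T=(x x) | E={x↦thunk(x, {x↦thunk(x, {x↦thunk((λx. (x x)), ∅)})})} | St=[subL(2)]]
step 12: [T=x | E={x↦thunk(x, {x↦thunk(x, {x↦thunk((λx. (x x)), ∅)})})} | St=[thunk :: subL(2)]]
step 13: [T=x | E={x↦thunk(x, {x↦thunk((λx. (x x)), ∅)})} | St=[thunk :: subL(2)]]
step 14: [T=x | E={x↦thunk((λx. (x x)), ∅)} | St=[thunk :: subL(2)]]
step 15: [T=(λx. (x x)) | E=∅ | St=[thunk :: subL(2)]]
step 16: [T=(x x) | E={x↦thunk(x, {x↦thunk(x, {x↦thunk(x, {x↦thunk((λx. (x x)), ∅)})})})} | St=[subL(2)]]
step 17: [T=x | E={x↦thunk(x, {x↦thunk(x, {x↦thunk(x, {x↦thunk((λx. (x x)), ∅)})})})} | St=[thunk :: subL(2)]]
step 18: [T=x | E={x↦thunk(x, {x↦thunk(x, {x↦thunk((λx. (x x)), ∅)})})} | St=[thunk :: subL(2)]]
step 19: [T=x | E={x↦thunk(x, {x↦thunk((λx. (x x)), ∅)})} | St=[thunk :: subL(2)]]
→ 19 transitions taken and the configuration is still not final: no result within 19 steps

Answer: DIVERGES (no final state within 19 steps)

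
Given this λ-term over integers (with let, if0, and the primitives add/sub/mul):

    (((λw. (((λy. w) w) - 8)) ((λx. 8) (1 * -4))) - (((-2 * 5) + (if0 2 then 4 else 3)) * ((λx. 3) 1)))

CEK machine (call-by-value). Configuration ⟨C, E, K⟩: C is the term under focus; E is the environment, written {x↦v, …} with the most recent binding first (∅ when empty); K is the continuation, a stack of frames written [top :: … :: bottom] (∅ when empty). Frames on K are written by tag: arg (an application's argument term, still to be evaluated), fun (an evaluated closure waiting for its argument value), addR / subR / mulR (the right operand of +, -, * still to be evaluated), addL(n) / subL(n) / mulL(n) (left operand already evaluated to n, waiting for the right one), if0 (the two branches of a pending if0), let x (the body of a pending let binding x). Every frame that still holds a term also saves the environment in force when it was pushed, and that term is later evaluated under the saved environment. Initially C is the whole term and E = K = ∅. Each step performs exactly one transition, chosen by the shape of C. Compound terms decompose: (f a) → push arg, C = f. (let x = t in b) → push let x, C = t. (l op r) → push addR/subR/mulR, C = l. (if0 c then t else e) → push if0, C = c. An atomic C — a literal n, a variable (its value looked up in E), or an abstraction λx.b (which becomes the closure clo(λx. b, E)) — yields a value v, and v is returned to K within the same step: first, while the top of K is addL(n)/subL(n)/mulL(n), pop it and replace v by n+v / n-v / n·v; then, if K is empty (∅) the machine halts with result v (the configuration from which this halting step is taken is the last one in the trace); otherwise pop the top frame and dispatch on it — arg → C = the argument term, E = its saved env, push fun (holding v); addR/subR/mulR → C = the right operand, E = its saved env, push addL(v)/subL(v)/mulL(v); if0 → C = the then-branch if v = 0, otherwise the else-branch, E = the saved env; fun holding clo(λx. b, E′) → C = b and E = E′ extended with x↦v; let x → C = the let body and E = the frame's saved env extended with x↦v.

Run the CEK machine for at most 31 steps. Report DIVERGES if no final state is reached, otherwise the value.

Answer: 21

Execution trace:
0. ⟨C=(((λw. (((λy. w) w) - 8)) ((λx. 8) (1 * -4))) - (((-2 * 5) + (if0 2 then 4 else 3)) * ((λx. 3) 1))); E=∅; K=∅⟩
1. ⟨C=((λw. (((λy. w) w) - 8)) ((λx. 8) (1 * -4))); E=∅; K=[subR]⟩
2. ⟨C=(λw. (((λy. w) w) - 8)); E=∅; K=[arg :: subR]⟩
3. ⟨C=((λx. 8) (1 * -4)); E=∅; K=[fun :: subR]⟩
4. ⟨C=(λx. 8); E=∅; K=[arg :: fun :: subR]⟩
5. ⟨C=(1 * -4); E=∅; K=[fun :: fun :: subR]⟩
6. ⟨C=1; E=∅; K=[mulR :: fun :: fun :: subR]⟩
7. ⟨C=-4; E=∅; K=[mulL(1) :: fun :: fun :: subR]⟩
8. ⟨C=8; E={x↦-4}; K=[fun :: subR]⟩
9. ⟨C=(((λy. w) w) - 8); E={w↦8}; K=[subR]⟩
10. ⟨C=((λy. w) w); E={w↦8}; K=[subR :: subR]⟩
11. ⟨C=(λy. w); E={w↦8}; K=[arg :: subR :: subR]⟩
12. ⟨C=w; E={w↦8}; K=[fun :: subR :: subR]⟩
13. ⟨C=w; E={y↦8, w↦8}; K=[subR :: subR]⟩
14. ⟨C=8; E={w↦8}; K=[subL(8) :: subR]⟩
15. ⟨C=(((-2 * 5) + (if0 2 then 4 else 3)) * ((λx. 3) 1)); E=∅; K=[subL(0)]⟩
16. ⟨C=((-2 * 5) + (if0 2 then 4 else 3)); E=∅; K=[mulR :: subL(0)]⟩
17. ⟨C=(-2 * 5); E=∅; K=[addR :: mulR :: subL(0)]⟩
18. ⟨C=-2; E=∅; K=[mulR :: addR :: mulR :: subL(0)]⟩
19. ⟨C=5; E=∅; K=[mulL(-2) :: addR :: mulR :: subL(0)]⟩
20. ⟨C=(if0 2 then 4 else 3); E=∅; K=[addL(-10) :: mulR :: subL(0)]⟩
21. ⟨C=2; E=∅; K=[if0 :: addL(-10) :: mulR :: subL(0)]⟩
22. ⟨C=3; E=∅; K=[addL(-10) :: mulR :: subL(0)]⟩
23. ⟨C=((λx. 3) 1); E=∅; K=[mulL(-7) :: subL(0)]⟩
24. ⟨C=(λx. 3); E=∅; K=[arg :: mulL(-7) :: subL(0)]⟩
25. ⟨C=1; E=∅; K=[fun :: mulL(-7) :: subL(0)]⟩
26. ⟨C=3; E={x↦1}; K=[mulL(-7) :: subL(0)]⟩
→ final value 21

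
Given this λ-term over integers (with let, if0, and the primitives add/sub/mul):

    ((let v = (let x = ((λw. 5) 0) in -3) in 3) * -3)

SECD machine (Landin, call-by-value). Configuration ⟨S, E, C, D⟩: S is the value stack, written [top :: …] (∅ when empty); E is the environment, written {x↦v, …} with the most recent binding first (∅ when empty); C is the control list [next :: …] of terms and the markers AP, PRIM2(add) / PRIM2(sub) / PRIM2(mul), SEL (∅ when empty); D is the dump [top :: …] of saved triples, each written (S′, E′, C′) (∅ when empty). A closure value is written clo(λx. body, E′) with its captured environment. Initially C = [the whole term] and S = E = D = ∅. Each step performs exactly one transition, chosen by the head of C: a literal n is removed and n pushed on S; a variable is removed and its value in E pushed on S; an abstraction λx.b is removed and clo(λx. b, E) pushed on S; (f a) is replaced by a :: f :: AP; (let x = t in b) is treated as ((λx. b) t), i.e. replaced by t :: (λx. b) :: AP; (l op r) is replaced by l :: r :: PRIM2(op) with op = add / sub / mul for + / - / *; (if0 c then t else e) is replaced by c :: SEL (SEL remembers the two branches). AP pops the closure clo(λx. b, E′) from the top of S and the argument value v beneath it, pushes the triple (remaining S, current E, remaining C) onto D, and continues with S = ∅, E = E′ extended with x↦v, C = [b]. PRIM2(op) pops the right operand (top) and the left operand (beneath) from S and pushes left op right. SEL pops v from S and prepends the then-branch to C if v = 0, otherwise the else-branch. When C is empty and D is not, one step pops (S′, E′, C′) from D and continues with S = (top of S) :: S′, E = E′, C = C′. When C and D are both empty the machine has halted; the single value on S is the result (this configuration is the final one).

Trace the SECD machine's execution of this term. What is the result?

t=0: ⟨S=∅; E=∅; C=[((let v = (let x = ((λw. 5) 0) in -3) in 3) * -3)]; D=∅⟩
t=1: ⟨S=∅; E=∅; C=[(let v = (let x = ((λw. 5) 0) in -3) in 3) :: -3 :: PRIM2(mul)]; D=∅⟩
t=2: ⟨S=∅; E=∅; C=[(let x = ((λw. 5) 0) in -3) :: (λv. 3) :: AP :: -3 :: PRIM2(mul)]; D=∅⟩
t=3: ⟨S=∅; E=∅; C=[((λw. 5) 0) :: (λx. -3) :: AP :: (λv. 3) :: AP :: -3 :: PRIM2(mul)]; D=∅⟩
t=4: ⟨S=∅; E=∅; C=[0 :: (λw. 5) :: AP :: (λx. -3) :: AP :: (λv. 3) :: AP :: -3 :: PRIM2(mul)]; D=∅⟩
t=5: ⟨S=[0]; E=∅; C=[(λw. 5) :: AP :: (λx. -3) :: AP :: (λv. 3) :: AP :: -3 :: PRIM2(mul)]; D=∅⟩
t=6: ⟨S=[clo(λw. 5, ∅) :: 0]; E=∅; C=[AP :: (λx. -3) :: AP :: (λv. 3) :: AP :: -3 :: PRIM2(mul)]; D=∅⟩
t=7: ⟨S=∅; E={w↦0}; C=[5]; D=[(∅, ∅, [(λx. -3) :: AP :: (λv. 3) :: AP :: -3 :: PRIM2(mul)])]⟩
t=8: ⟨S=[5]; E={w↦0}; C=∅; D=[(∅, ∅, [(λx. -3) :: AP :: (λv. 3) :: AP :: -3 :: PRIM2(mul)])]⟩
t=9: ⟨S=[5]; E=∅; C=[(λx. -3) :: AP :: (λv. 3) :: AP :: -3 :: PRIM2(mul)]; D=∅⟩
t=10: ⟨S=[clo(λx. -3, ∅) :: 5]; E=∅; C=[AP :: (λv. 3) :: AP :: -3 :: PRIM2(mul)]; D=∅⟩
t=11: ⟨S=∅; E={x↦5}; C=[-3]; D=[(∅, ∅, [(λv. 3) :: AP :: -3 :: PRIM2(mul)])]⟩
t=12: ⟨S=[-3]; E={x↦5}; C=∅; D=[(∅, ∅, [(λv. 3) :: AP :: -3 :: PRIM2(mul)])]⟩
t=13: ⟨S=[-3]; E=∅; C=[(λv. 3) :: AP :: -3 :: PRIM2(mul)]; D=∅⟩
t=14: ⟨S=[clo(λv. 3, ∅) :: -3]; E=∅; C=[AP :: -3 :: PRIM2(mul)]; D=∅⟩
t=15: ⟨S=∅; E={v↦-3}; C=[3]; D=[(∅, ∅, [-3 :: PRIM2(mul)])]⟩
t=16: ⟨S=[3]; E={v↦-3}; C=∅; D=[(∅, ∅, [-3 :: PRIM2(mul)])]⟩
t=17: ⟨S=[3]; E=∅; C=[-3 :: PRIM2(mul)]; D=∅⟩
t=18: ⟨S=[-3 :: 3]; E=∅; C=[PRIM2(mul)]; D=∅⟩
t=19: ⟨S=[-9]; E=∅; C=∅; D=∅⟩
→ final value -9

Answer: -9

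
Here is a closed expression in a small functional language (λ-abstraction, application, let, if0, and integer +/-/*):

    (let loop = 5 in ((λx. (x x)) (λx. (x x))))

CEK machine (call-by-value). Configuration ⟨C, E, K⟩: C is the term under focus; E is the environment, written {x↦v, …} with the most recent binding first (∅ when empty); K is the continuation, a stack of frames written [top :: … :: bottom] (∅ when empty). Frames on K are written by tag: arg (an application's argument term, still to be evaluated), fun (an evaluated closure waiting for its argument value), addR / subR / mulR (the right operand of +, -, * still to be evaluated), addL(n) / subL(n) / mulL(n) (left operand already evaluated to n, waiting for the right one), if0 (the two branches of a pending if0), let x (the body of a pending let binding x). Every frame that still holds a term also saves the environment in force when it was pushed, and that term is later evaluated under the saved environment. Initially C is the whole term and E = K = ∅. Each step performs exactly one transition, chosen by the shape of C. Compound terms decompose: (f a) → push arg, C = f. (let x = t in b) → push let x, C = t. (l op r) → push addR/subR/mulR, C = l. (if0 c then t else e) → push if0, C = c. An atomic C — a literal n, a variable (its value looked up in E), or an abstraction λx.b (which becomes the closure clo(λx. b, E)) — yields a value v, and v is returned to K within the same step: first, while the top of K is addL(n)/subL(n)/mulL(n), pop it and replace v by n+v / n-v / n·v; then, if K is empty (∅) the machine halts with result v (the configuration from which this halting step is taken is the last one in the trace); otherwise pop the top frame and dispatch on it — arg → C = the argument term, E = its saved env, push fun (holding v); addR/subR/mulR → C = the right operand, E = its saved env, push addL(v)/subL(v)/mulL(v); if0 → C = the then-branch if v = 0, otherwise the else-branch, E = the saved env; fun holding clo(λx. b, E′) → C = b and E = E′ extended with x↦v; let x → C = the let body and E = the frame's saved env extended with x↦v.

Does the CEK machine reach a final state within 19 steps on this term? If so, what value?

step 0: <C=(let loop = 5 in ((λx. (x x)) (λx. (x x)))), E=∅, K=∅>
step 1: <C=5, E=∅, K=[let loop]>
step 2: <C=((λx. (x x)) (λx. (x x))), E={loop↦5}, K=∅>
step 3: <C=(λx. (x x)), E={loop↦5}, K=[arg]>
step 4: <C=(λx. (x x)), E={loop↦5}, K=[fun]>
step 5: <C=(x x), E={x↦clo(λx. (x x), {loop↦5}), loop↦5}, K=∅>
step 6: <C=x, E={x↦clo(λx. (x x), {loop↦5}), loop↦5}, K=[arg]>
step 7: <C=x, E={x↦clo(λx. (x x), {loop↦5}), loop↦5}, K=[fun]>
… configuration repeats with period 3 (steps 5–7 recur indefinitely) …

Answer: DIVERGES (no final state within 19 steps)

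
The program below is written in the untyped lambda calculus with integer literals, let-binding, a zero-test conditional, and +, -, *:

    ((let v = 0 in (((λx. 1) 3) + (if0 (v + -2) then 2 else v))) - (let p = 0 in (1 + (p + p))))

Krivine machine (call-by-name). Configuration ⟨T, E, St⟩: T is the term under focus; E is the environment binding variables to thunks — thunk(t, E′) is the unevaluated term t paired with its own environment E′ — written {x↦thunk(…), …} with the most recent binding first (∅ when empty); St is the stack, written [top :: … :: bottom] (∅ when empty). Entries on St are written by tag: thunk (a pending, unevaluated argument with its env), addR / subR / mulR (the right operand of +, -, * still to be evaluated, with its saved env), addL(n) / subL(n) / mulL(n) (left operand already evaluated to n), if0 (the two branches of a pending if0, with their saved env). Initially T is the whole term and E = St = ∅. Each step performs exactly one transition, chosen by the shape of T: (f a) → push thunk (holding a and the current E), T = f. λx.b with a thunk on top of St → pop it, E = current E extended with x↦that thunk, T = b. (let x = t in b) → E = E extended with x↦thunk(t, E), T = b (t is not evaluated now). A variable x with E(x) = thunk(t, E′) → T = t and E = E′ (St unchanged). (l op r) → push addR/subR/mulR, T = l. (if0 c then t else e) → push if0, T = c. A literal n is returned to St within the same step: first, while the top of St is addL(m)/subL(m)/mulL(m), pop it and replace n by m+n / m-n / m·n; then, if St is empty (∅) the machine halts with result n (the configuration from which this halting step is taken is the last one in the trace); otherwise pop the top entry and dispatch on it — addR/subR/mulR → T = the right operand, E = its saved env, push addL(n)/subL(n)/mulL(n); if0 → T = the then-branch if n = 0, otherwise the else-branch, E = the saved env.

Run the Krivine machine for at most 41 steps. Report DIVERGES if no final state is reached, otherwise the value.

step 0: <T=((let v = 0 in (((λx. 1) 3) + (if0 (v + -2) then 2 else v))) - (let p = 0 in (1 + (p + p)))), E=∅, St=∅>
step 1: <T=(let v = 0 in (((λx. 1) 3) + (if0 (v + -2) then 2 else v))), E=∅, St=[subR]>
step 2: <T=(((λx. 1) 3) + (if0 (v + -2) then 2 else v)), E={v↦thunk(0, ∅)}, St=[subR]>
step 3: <T=((λx. 1) 3), E={v↦thunk(0, ∅)}, St=[addR :: subR]>
step 4: <T=(λx. 1), E={v↦thunk(0, ∅)}, St=[thunk :: addR :: subR]>
step 5: <T=1, E={x↦thunk(3, {v↦thunk(0, ∅)}), v↦thunk(0, ∅)}, St=[addR :: subR]>
step 6: <T=(if0 (v + -2) then 2 else v), E={v↦thunk(0, ∅)}, St=[addL(1) :: subR]>
step 7: <T=(v + -2), E={v↦thunk(0, ∅)}, St=[if0 :: addL(1) :: subR]>
step 8: <T=v, E={v↦thunk(0, ∅)}, St=[addR :: if0 :: addL(1) :: subR]>
step 9: <T=0, E=∅, St=[addR :: if0 :: addL(1) :: subR]>
step 10: <T=-2, E={v↦thunk(0, ∅)}, St=[addL(0) :: if0 :: addL(1) :: subR]>
step 11: <T=v, E={v↦thunk(0, ∅)}, St=[addL(1) :: subR]>
step 12: <T=0, E=∅, St=[addL(1) :: subR]>
step 13: <T=(let p = 0 in (1 + (p + p))), E=∅, St=[subL(1)]>
step 14: <T=(1 + (p + p)), E={p↦thunk(0, ∅)}, St=[subL(1)]>
step 15: <T=1, E={p↦thunk(0, ∅)}, St=[addR :: subL(1)]>
step 16: <T=(p + p), E={p↦thunk(0, ∅)}, St=[addL(1) :: subL(1)]>
step 17: <T=p, E={p↦thunk(0, ∅)}, St=[addR :: addL(1) :: subL(1)]>
step 18: <T=0, E=∅, St=[addR :: addL(1) :: subL(1)]>
step 19: <T=p, E={p↦thunk(0, ∅)}, St=[addL(0) :: addL(1) :: subL(1)]>
step 20: <T=0, E=∅, St=[addL(0) :: addL(1) :: subL(1)]>
→ final value 0

Answer: 0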